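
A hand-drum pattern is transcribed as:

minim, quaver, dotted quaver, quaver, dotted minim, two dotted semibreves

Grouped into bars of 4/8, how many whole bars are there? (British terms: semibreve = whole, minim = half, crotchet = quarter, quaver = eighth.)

9

One bar of 4/8 = 8 sixteenth notes.
Working in sixteenth notes: minim = 8; quaver = 2; dotted quaver = 3; quaver = 2; dotted minim = 12; dotted semibreve = 24; dotted semibreve = 24.
Adding: 8 + 2 + 3 + 2 + 12 + 24 + 24 = 75.
75 ÷ 8 = 9 complete bars with 3 left over.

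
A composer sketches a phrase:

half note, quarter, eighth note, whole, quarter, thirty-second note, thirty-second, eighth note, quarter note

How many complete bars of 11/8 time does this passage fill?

1

One bar of 11/8 = 44 thirty-second notes.
Express everything in thirty-second notes: half note = 16; quarter = 8; eighth note = 4; whole = 32; quarter = 8; thirty-second note = 1; thirty-second = 1; eighth note = 4; quarter note = 8.
Altogether 16 + 8 + 4 + 32 + 8 + 1 + 1 + 4 + 8 = 82.
82 ÷ 44 = 1 complete bar with 38 left over.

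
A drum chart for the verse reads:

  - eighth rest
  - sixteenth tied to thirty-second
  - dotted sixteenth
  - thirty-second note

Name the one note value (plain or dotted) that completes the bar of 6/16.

The bar of 6/16 = 12 thirty-second notes.
Each duration in thirty-second notes: eighth rest = 4; sixteenth tied to thirty-second (sixteenth + thirty-second) = 3; dotted sixteenth = 3; thirty-second note = 1.
Adding: 4 + 3 + 3 + 1 = 11.
Remaining: 12 − 11 = 1 thirty-second note, which is a thirty-second note.

thirty-second note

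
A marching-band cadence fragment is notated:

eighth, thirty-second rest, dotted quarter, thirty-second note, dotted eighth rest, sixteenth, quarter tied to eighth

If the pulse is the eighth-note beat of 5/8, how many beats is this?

9.5

One eighth-note beat = 4 thirty-second notes.
Express everything in thirty-second notes: eighth = 4; thirty-second rest = 1; dotted quarter = 12; thirty-second note = 1; dotted eighth rest = 6; sixteenth = 2; quarter tied to eighth (quarter + eighth) = 12.
Sum: 4 + 1 + 12 + 1 + 6 + 2 + 12 = 38.
38 ÷ 4 = 9.5 beats.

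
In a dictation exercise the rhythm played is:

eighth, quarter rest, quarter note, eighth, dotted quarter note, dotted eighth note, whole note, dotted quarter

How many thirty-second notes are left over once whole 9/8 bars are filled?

14

One bar of 9/8 = 18 sixteenth notes.
Convert each value to sixteenth notes: eighth = 2; quarter rest = 4; quarter note = 4; eighth = 2; dotted quarter note = 6; dotted eighth note = 3; whole note = 16; dotted quarter = 6.
Adding: 2 + 4 + 4 + 2 + 6 + 3 + 16 + 6 = 43.
43 ÷ 18 = 2 complete bars with 7 sixteenth notes remaining = 14 thirty-second notes.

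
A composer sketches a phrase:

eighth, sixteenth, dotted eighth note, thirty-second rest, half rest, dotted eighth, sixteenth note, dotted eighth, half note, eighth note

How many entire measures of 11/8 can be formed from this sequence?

One bar of 11/8 = 44 thirty-second notes.
Working in thirty-second notes: eighth = 4; sixteenth = 2; dotted eighth note = 6; thirty-second rest = 1; half rest = 16; dotted eighth = 6; sixteenth note = 2; dotted eighth = 6; half note = 16; eighth note = 4.
Total: 4 + 2 + 6 + 1 + 16 + 6 + 2 + 6 + 16 + 4 = 63.
63 ÷ 44 = 1 complete bar with 19 left over.

1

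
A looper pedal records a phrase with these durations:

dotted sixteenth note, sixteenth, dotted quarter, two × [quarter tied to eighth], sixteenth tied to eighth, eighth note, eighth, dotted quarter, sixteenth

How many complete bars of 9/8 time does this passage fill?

One bar of 9/8 = 36 thirty-second notes.
In thirty-second notes: dotted sixteenth note = 3; sixteenth = 2; dotted quarter = 12; quarter tied to eighth (quarter + eighth) = 12; quarter tied to eighth (quarter + eighth) = 12; sixteenth tied to eighth (sixteenth + eighth) = 6; eighth note = 4; eighth = 4; dotted quarter = 12; sixteenth = 2.
Sum: 3 + 2 + 12 + 12 + 12 + 6 + 4 + 4 + 12 + 2 = 69.
69 ÷ 36 = 1 complete bar with 33 left over.

1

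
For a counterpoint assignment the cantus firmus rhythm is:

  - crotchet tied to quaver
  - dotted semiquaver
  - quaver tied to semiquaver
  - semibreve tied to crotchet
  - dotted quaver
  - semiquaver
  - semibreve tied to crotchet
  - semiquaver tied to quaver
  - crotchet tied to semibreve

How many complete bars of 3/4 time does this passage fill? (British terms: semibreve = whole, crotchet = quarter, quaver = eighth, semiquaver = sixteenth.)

6

One bar of 3/4 = 24 thirty-second notes.
Working in thirty-second notes: crotchet tied to quaver (crotchet + quaver) = 12; dotted semiquaver = 3; quaver tied to semiquaver (quaver + semiquaver) = 6; semibreve tied to crotchet (semibreve + crotchet) = 40; dotted quaver = 6; semiquaver = 2; semibreve tied to crotchet (semibreve + crotchet) = 40; semiquaver tied to quaver (semiquaver + quaver) = 6; crotchet tied to semibreve (crotchet + semibreve) = 40.
Total: 12 + 3 + 6 + 40 + 6 + 2 + 40 + 6 + 40 = 155.
155 ÷ 24 = 6 complete bars with 11 left over.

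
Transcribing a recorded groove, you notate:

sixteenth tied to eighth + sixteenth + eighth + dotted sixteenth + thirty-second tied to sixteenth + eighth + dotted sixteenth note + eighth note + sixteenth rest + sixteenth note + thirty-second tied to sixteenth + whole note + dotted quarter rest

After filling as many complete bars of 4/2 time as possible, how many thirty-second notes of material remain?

One bar of 4/2 = 64 thirty-second notes.
Working in thirty-second notes: sixteenth tied to eighth (sixteenth + eighth) = 6; sixteenth = 2; eighth = 4; dotted sixteenth = 3; thirty-second tied to sixteenth (thirty-second + sixteenth) = 3; eighth = 4; dotted sixteenth note = 3; eighth note = 4; sixteenth rest = 2; sixteenth note = 2; thirty-second tied to sixteenth (thirty-second + sixteenth) = 3; whole note = 32; dotted quarter rest = 12.
Sum: 6 + 2 + 4 + 3 + 3 + 4 + 3 + 4 + 2 + 2 + 3 + 32 + 12 = 80.
80 ÷ 64 = 1 complete bar with 16 thirty-second notes remaining.

16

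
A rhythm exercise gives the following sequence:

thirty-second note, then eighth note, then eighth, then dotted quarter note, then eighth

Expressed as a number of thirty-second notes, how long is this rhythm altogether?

In thirty-second notes: thirty-second note = 1; eighth note = 4; eighth = 4; dotted quarter note = 12; eighth = 4.
Altogether 1 + 4 + 4 + 12 + 4 = 25 thirty-second notes.

25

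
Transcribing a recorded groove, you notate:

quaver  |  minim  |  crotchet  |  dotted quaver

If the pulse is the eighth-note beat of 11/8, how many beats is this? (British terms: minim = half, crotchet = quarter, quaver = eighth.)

One eighth-note beat = 2 sixteenth notes.
Working in sixteenth notes: quaver = 2; minim = 8; crotchet = 4; dotted quaver = 3.
Sum: 2 + 8 + 4 + 3 = 17.
17 ÷ 2 = 8.5 beats.

8.5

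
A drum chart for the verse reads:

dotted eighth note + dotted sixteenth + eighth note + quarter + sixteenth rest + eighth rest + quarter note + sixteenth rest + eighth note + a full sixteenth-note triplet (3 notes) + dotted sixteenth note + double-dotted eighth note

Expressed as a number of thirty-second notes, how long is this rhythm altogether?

55

Express everything in thirty-second notes: dotted eighth note = 6; dotted sixteenth = 3; eighth note = 4; quarter = 8; sixteenth rest = 2; eighth rest = 4; quarter note = 8; sixteenth rest = 2; eighth note = 4; a full sixteenth-note triplet (3 notes) (three triplet sixteenths span one eighth) = 4; dotted sixteenth note = 3; double-dotted eighth note = 7.
Altogether 6 + 3 + 4 + 8 + 2 + 4 + 8 + 2 + 4 + 4 + 3 + 7 = 55 thirty-second notes.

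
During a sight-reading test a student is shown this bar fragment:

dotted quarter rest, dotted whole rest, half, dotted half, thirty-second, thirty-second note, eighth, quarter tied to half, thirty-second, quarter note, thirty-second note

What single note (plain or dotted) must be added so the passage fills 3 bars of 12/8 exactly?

eighth note

3 bars of 12/8 = 144 thirty-second notes.
Working in thirty-second notes: dotted quarter rest = 12; dotted whole rest = 48; half = 16; dotted half = 24; thirty-second = 1; thirty-second note = 1; eighth = 4; quarter tied to half (quarter + half) = 24; thirty-second = 1; quarter note = 8; thirty-second note = 1.
Adding: 12 + 48 + 16 + 24 + 1 + 1 + 4 + 24 + 1 + 8 + 1 = 140.
Remaining: 144 − 140 = 4 thirty-second notes, which is a eighth note.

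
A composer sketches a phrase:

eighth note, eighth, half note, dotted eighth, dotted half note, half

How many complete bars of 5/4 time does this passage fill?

1

One bar of 5/4 = 20 sixteenth notes.
Express everything in sixteenth notes: eighth note = 2; eighth = 2; half note = 8; dotted eighth = 3; dotted half note = 12; half = 8.
Total: 2 + 2 + 8 + 3 + 12 + 8 = 35.
35 ÷ 20 = 1 complete bar with 15 left over.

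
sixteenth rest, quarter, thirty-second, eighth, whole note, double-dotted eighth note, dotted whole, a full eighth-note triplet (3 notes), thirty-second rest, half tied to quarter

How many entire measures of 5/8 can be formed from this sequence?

One bar of 5/8 = 20 thirty-second notes.
Working in thirty-second notes: sixteenth rest = 2; quarter = 8; thirty-second = 1; eighth = 4; whole note = 32; double-dotted eighth note = 7; dotted whole = 48; a full eighth-note triplet (3 notes) (three triplet eighths span one quarter) = 8; thirty-second rest = 1; half tied to quarter (half + quarter) = 24.
Sum: 2 + 8 + 1 + 4 + 32 + 7 + 48 + 8 + 1 + 24 = 135.
135 ÷ 20 = 6 complete bars with 15 left over.

6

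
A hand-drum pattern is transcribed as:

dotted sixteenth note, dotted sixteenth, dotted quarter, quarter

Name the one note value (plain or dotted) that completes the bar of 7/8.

The bar of 7/8 = 28 thirty-second notes.
In thirty-second notes: dotted sixteenth note = 3; dotted sixteenth = 3; dotted quarter = 12; quarter = 8.
Altogether 3 + 3 + 12 + 8 = 26.
Remaining: 28 − 26 = 2 thirty-second notes, which is a sixteenth note.

sixteenth note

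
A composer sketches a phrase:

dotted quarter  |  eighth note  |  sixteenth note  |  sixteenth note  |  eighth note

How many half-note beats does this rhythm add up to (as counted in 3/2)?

1.5

One half-note beat = 8 sixteenth notes.
Each duration in sixteenth notes: dotted quarter = 6; eighth note = 2; sixteenth note = 1; sixteenth note = 1; eighth note = 2.
Altogether 6 + 2 + 1 + 1 + 2 = 12.
12 ÷ 8 = 1.5 beats.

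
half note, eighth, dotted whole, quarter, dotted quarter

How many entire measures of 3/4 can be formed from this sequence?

3

One bar of 3/4 = 6 eighth notes.
Convert each value to eighth notes: half note = 4; eighth = 1; dotted whole = 12; quarter = 2; dotted quarter = 3.
Adding: 4 + 1 + 12 + 2 + 3 = 22.
22 ÷ 6 = 3 complete bars with 4 left over.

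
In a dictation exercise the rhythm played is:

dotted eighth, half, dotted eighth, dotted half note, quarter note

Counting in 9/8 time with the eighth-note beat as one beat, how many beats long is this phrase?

15

One eighth-note beat = 2 sixteenth notes.
In sixteenth notes: dotted eighth = 3; half = 8; dotted eighth = 3; dotted half note = 12; quarter note = 4.
Adding: 3 + 8 + 3 + 12 + 4 = 30.
30 ÷ 2 = 15 beats.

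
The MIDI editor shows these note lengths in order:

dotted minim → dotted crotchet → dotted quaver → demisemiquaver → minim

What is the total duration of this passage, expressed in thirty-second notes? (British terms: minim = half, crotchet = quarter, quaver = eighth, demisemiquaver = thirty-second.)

Working in thirty-second notes: dotted minim = 24; dotted crotchet = 12; dotted quaver = 6; demisemiquaver = 1; minim = 16.
Adding: 24 + 12 + 6 + 1 + 16 = 59 thirty-second notes.

59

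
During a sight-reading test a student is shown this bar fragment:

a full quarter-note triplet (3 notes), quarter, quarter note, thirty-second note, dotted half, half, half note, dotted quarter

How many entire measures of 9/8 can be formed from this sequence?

One bar of 9/8 = 36 thirty-second notes.
In thirty-second notes: a full quarter-note triplet (3 notes) (three triplet quarters span one half) = 16; quarter = 8; quarter note = 8; thirty-second note = 1; dotted half = 24; half = 16; half note = 16; dotted quarter = 12.
Altogether 16 + 8 + 8 + 1 + 24 + 16 + 16 + 12 = 101.
101 ÷ 36 = 2 complete bars with 29 left over.

2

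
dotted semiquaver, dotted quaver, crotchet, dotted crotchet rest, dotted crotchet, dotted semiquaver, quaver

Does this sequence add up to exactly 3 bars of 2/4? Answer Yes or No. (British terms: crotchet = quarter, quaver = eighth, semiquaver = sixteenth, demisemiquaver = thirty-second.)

One bar of 2/4 = 16 thirty-second notes, so 3 bars = 48.
Express everything in thirty-second notes: dotted semiquaver = 3; dotted quaver = 6; crotchet = 8; dotted crotchet rest = 12; dotted crotchet = 12; dotted semiquaver = 3; quaver = 4.
Altogether 3 + 6 + 8 + 12 + 12 + 3 + 4 = 48.
48 equals 48, so the answer is Yes.

Yes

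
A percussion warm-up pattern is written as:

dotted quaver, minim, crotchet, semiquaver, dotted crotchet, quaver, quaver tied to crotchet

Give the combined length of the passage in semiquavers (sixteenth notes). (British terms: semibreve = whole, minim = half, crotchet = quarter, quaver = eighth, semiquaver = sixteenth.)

Convert each value to sixteenth notes: dotted quaver = 3; minim = 8; crotchet = 4; semiquaver = 1; dotted crotchet = 6; quaver = 2; quaver tied to crotchet (quaver + crotchet) = 6.
Total: 3 + 8 + 4 + 1 + 6 + 2 + 6 = 30 sixteenth notes.

30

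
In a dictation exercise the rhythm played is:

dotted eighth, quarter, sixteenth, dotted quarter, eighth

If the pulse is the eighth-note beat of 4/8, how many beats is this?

One eighth-note beat = 2 sixteenth notes.
Express everything in sixteenth notes: dotted eighth = 3; quarter = 4; sixteenth = 1; dotted quarter = 6; eighth = 2.
Adding: 3 + 4 + 1 + 6 + 2 = 16.
16 ÷ 2 = 8 beats.

8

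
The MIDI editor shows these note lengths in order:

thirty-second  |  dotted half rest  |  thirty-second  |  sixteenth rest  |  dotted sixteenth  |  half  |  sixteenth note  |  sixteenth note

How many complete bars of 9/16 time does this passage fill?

2

One bar of 9/16 = 18 thirty-second notes.
Convert each value to thirty-second notes: thirty-second = 1; dotted half rest = 24; thirty-second = 1; sixteenth rest = 2; dotted sixteenth = 3; half = 16; sixteenth note = 2; sixteenth note = 2.
Total: 1 + 24 + 1 + 2 + 3 + 16 + 2 + 2 = 51.
51 ÷ 18 = 2 complete bars with 15 left over.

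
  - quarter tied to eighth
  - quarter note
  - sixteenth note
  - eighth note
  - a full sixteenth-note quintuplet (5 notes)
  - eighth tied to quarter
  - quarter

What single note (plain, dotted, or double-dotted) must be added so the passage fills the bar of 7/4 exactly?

The bar of 7/4 = 28 sixteenth notes.
Each duration in sixteenth notes: quarter tied to eighth (quarter + eighth) = 6; quarter note = 4; sixteenth note = 1; eighth note = 2; a full sixteenth-note quintuplet (5 notes) (five quintuplet sixteenths span one quarter) = 4; eighth tied to quarter (eighth + quarter) = 6; quarter = 4.
Sum: 6 + 4 + 1 + 2 + 4 + 6 + 4 = 27.
Remaining: 28 − 27 = 1 sixteenth note, which is a sixteenth note.

sixteenth note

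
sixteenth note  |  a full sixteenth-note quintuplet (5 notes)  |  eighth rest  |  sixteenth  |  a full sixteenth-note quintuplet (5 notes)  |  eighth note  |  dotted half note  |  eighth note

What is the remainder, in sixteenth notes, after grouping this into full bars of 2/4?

4

One bar of 2/4 = 8 sixteenth notes.
Working in sixteenth notes: sixteenth note = 1; a full sixteenth-note quintuplet (5 notes) (five quintuplet sixteenths span one quarter) = 4; eighth rest = 2; sixteenth = 1; a full sixteenth-note quintuplet (5 notes) (five quintuplet sixteenths span one quarter) = 4; eighth note = 2; dotted half note = 12; eighth note = 2.
Altogether 1 + 4 + 2 + 1 + 4 + 2 + 12 + 2 = 28.
28 ÷ 8 = 3 complete bars with 4 sixteenth notes remaining.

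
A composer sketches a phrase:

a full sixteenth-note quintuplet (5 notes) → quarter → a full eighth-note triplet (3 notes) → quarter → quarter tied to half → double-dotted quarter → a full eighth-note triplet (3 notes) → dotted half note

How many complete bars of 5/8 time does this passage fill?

One bar of 5/8 = 10 sixteenth notes.
In sixteenth notes: a full sixteenth-note quintuplet (5 notes) (five quintuplet sixteenths span one quarter) = 4; quarter = 4; a full eighth-note triplet (3 notes) (three triplet eighths span one quarter) = 4; quarter = 4; quarter tied to half (quarter + half) = 12; double-dotted quarter = 7; a full eighth-note triplet (3 notes) (three triplet eighths span one quarter) = 4; dotted half note = 12.
Total: 4 + 4 + 4 + 4 + 12 + 7 + 4 + 12 = 51.
51 ÷ 10 = 5 complete bars with 1 left over.

5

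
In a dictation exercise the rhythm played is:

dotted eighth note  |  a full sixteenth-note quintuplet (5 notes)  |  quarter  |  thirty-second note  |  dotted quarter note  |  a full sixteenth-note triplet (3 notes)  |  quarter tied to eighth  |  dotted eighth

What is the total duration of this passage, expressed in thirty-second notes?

57

In thirty-second notes: dotted eighth note = 6; a full sixteenth-note quintuplet (5 notes) (five quintuplet sixteenths span one quarter) = 8; quarter = 8; thirty-second note = 1; dotted quarter note = 12; a full sixteenth-note triplet (3 notes) (three triplet sixteenths span one eighth) = 4; quarter tied to eighth (quarter + eighth) = 12; dotted eighth = 6.
Altogether 6 + 8 + 8 + 1 + 12 + 4 + 12 + 6 = 57 thirty-second notes.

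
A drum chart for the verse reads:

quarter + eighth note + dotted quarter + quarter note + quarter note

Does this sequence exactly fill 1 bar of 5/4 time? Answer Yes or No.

One bar of 5/4 = 10 eighth notes.
In eighth notes: quarter = 2; eighth note = 1; dotted quarter = 3; quarter note = 2; quarter note = 2.
Total: 2 + 1 + 3 + 2 + 2 = 10.
10 equals 10, so the answer is Yes.

Yes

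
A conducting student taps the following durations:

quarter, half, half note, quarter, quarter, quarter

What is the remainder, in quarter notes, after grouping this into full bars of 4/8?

One bar of 4/8 = 2 quarter notes.
Convert each value to quarter notes: quarter = 1; half = 2; half note = 2; quarter = 1; quarter = 1; quarter = 1.
Altogether 1 + 2 + 2 + 1 + 1 + 1 = 8.
8 ÷ 2 = 4 complete bars with 0 quarter notes remaining.

0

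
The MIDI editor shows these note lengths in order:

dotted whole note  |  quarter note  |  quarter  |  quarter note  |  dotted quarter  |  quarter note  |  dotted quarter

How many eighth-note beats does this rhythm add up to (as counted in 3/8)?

One eighth-note beat = 2 sixteenth notes.
Convert each value to sixteenth notes: dotted whole note = 24; quarter note = 4; quarter = 4; quarter note = 4; dotted quarter = 6; quarter note = 4; dotted quarter = 6.
Total: 24 + 4 + 4 + 4 + 6 + 4 + 6 = 52.
52 ÷ 2 = 26 beats.

26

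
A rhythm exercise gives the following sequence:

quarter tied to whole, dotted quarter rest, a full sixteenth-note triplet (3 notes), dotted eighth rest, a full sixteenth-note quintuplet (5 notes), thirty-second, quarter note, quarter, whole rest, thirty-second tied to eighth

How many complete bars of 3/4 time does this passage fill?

One bar of 3/4 = 24 thirty-second notes.
Working in thirty-second notes: quarter tied to whole (quarter + whole) = 40; dotted quarter rest = 12; a full sixteenth-note triplet (3 notes) (three triplet sixteenths span one eighth) = 4; dotted eighth rest = 6; a full sixteenth-note quintuplet (5 notes) (five quintuplet sixteenths span one quarter) = 8; thirty-second = 1; quarter note = 8; quarter = 8; whole rest = 32; thirty-second tied to eighth (thirty-second + eighth) = 5.
Altogether 40 + 12 + 4 + 6 + 8 + 1 + 8 + 8 + 32 + 5 = 124.
124 ÷ 24 = 5 complete bars with 4 left over.

5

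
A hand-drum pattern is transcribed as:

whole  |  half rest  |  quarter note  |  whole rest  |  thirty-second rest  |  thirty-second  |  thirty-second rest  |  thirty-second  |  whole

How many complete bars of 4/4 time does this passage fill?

3

One bar of 4/4 = 32 thirty-second notes.
In thirty-second notes: whole = 32; half rest = 16; quarter note = 8; whole rest = 32; thirty-second rest = 1; thirty-second = 1; thirty-second rest = 1; thirty-second = 1; whole = 32.
Total: 32 + 16 + 8 + 32 + 1 + 1 + 1 + 1 + 32 = 124.
124 ÷ 32 = 3 complete bars with 28 left over.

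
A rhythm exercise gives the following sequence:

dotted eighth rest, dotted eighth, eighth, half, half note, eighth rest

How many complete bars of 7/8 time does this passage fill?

One bar of 7/8 = 14 sixteenth notes.
Working in sixteenth notes: dotted eighth rest = 3; dotted eighth = 3; eighth = 2; half = 8; half note = 8; eighth rest = 2.
Altogether 3 + 3 + 2 + 8 + 8 + 2 = 26.
26 ÷ 14 = 1 complete bar with 12 left over.

1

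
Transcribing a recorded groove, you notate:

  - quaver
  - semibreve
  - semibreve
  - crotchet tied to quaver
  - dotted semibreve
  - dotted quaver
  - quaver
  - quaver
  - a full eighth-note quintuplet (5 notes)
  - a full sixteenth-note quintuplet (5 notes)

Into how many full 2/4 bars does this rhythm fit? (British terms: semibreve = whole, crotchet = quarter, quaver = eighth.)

10

One bar of 2/4 = 8 sixteenth notes.
Convert each value to sixteenth notes: quaver = 2; semibreve = 16; semibreve = 16; crotchet tied to quaver (crotchet + quaver) = 6; dotted semibreve = 24; dotted quaver = 3; quaver = 2; quaver = 2; a full eighth-note quintuplet (5 notes) (five quintuplet eighths span one half) = 8; a full sixteenth-note quintuplet (5 notes) (five quintuplet sixteenths span one quarter) = 4.
Adding: 2 + 16 + 16 + 6 + 24 + 3 + 2 + 2 + 8 + 4 = 83.
83 ÷ 8 = 10 complete bars with 3 left over.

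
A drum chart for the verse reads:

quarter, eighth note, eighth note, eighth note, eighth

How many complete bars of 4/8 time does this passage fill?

One bar of 4/8 = 4 eighth notes.
Convert each value to eighth notes: quarter = 2; eighth note = 1; eighth note = 1; eighth note = 1; eighth = 1.
Sum: 2 + 1 + 1 + 1 + 1 = 6.
6 ÷ 4 = 1 complete bar with 2 left over.

1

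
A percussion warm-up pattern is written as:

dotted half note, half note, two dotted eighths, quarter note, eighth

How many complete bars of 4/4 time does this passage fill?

2

One bar of 4/4 = 16 sixteenth notes.
Each duration in sixteenth notes: dotted half note = 12; half note = 8; dotted eighth = 3; dotted eighth = 3; quarter note = 4; eighth = 2.
Altogether 12 + 8 + 3 + 3 + 4 + 2 = 32.
32 ÷ 16 = 2 complete bars with 0 left over.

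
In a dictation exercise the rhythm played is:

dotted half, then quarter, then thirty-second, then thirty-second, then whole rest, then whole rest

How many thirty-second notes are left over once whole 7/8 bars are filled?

One bar of 7/8 = 28 thirty-second notes.
Express everything in thirty-second notes: dotted half = 24; quarter = 8; thirty-second = 1; thirty-second = 1; whole rest = 32; whole rest = 32.
Total: 24 + 8 + 1 + 1 + 32 + 32 = 98.
98 ÷ 28 = 3 complete bars with 14 thirty-second notes remaining.

14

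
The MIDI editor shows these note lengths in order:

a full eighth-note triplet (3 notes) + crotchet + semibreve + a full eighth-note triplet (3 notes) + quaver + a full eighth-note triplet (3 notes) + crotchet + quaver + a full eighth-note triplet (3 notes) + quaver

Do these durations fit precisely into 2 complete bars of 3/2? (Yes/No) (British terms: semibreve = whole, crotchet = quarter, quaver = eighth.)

One bar of 3/2 = 12 eighth notes, so 2 bars = 24.
In eighth notes: a full eighth-note triplet (3 notes) (three triplet eighths span one quarter) = 2; crotchet = 2; semibreve = 8; a full eighth-note triplet (3 notes) (three triplet eighths span one quarter) = 2; quaver = 1; a full eighth-note triplet (3 notes) (three triplet eighths span one quarter) = 2; crotchet = 2; quaver = 1; a full eighth-note triplet (3 notes) (three triplet eighths span one quarter) = 2; quaver = 1.
Adding: 2 + 2 + 8 + 2 + 1 + 2 + 2 + 1 + 2 + 1 = 23.
23 falls short of 24, so the answer is No.

No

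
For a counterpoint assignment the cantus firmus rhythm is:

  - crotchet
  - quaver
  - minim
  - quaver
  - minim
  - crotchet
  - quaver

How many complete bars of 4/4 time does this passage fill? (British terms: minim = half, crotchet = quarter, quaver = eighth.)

1

One bar of 4/4 = 8 eighth notes.
Each duration in eighth notes: crotchet = 2; quaver = 1; minim = 4; quaver = 1; minim = 4; crotchet = 2; quaver = 1.
Altogether 2 + 1 + 4 + 1 + 4 + 2 + 1 = 15.
15 ÷ 8 = 1 complete bar with 7 left over.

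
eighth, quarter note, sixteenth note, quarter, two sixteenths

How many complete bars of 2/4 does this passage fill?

One bar of 2/4 = 8 sixteenth notes.
Express everything in sixteenth notes: eighth = 2; quarter note = 4; sixteenth note = 1; quarter = 4; sixteenth = 1; sixteenth = 1.
Adding: 2 + 4 + 1 + 4 + 1 + 1 = 13.
13 ÷ 8 = 1 complete bar with 5 left over.

1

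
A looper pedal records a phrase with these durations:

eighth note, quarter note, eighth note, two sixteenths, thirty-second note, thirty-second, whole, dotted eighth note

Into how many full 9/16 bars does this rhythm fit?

One bar of 9/16 = 18 thirty-second notes.
In thirty-second notes: eighth note = 4; quarter note = 8; eighth note = 4; sixteenth = 2; sixteenth = 2; thirty-second note = 1; thirty-second = 1; whole = 32; dotted eighth note = 6.
Altogether 4 + 8 + 4 + 2 + 2 + 1 + 1 + 32 + 6 = 60.
60 ÷ 18 = 3 complete bars with 6 left over.

3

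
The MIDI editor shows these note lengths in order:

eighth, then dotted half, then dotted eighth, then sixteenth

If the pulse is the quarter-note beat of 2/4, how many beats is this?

One quarter-note beat = 4 sixteenth notes.
Express everything in sixteenth notes: eighth = 2; dotted half = 12; dotted eighth = 3; sixteenth = 1.
Total: 2 + 12 + 3 + 1 = 18.
18 ÷ 4 = 4.5 beats.

4.5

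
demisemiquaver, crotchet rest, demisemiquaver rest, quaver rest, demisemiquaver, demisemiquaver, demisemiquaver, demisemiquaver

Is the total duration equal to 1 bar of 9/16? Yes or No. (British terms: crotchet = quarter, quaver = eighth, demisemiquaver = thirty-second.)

One bar of 9/16 = 18 thirty-second notes.
Working in thirty-second notes: demisemiquaver = 1; crotchet rest = 8; demisemiquaver rest = 1; quaver rest = 4; demisemiquaver = 1; demisemiquaver = 1; demisemiquaver = 1; demisemiquaver = 1.
Sum: 1 + 8 + 1 + 4 + 1 + 1 + 1 + 1 = 18.
18 equals 18, so the answer is Yes.

Yes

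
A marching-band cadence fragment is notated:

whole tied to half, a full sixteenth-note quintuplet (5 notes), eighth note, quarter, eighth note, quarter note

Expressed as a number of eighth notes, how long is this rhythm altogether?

In eighth notes: whole tied to half (whole + half) = 12; a full sixteenth-note quintuplet (5 notes) (five quintuplet sixteenths span one quarter) = 2; eighth note = 1; quarter = 2; eighth note = 1; quarter note = 2.
Sum: 12 + 2 + 1 + 2 + 1 + 2 = 20 eighth notes.

20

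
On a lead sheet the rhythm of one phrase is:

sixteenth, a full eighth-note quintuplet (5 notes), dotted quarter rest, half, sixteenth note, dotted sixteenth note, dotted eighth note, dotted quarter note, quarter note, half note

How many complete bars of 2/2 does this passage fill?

2

One bar of 2/2 = 32 thirty-second notes.
In thirty-second notes: sixteenth = 2; a full eighth-note quintuplet (5 notes) (five quintuplet eighths span one half) = 16; dotted quarter rest = 12; half = 16; sixteenth note = 2; dotted sixteenth note = 3; dotted eighth note = 6; dotted quarter note = 12; quarter note = 8; half note = 16.
Total: 2 + 16 + 12 + 16 + 2 + 3 + 6 + 12 + 8 + 16 = 93.
93 ÷ 32 = 2 complete bars with 29 left over.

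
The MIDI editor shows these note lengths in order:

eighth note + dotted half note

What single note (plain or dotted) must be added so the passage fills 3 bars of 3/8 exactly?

3 bars of 3/8 = 9 eighth notes.
Convert each value to eighth notes: eighth note = 1; dotted half note = 6.
Sum: 1 + 6 = 7.
Remaining: 9 − 7 = 2 eighth notes, which is a quarter note.

quarter note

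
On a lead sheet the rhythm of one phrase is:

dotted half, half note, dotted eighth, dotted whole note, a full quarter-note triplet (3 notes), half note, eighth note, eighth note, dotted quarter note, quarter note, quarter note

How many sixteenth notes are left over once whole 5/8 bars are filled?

One bar of 5/8 = 10 sixteenth notes.
Express everything in sixteenth notes: dotted half = 12; half note = 8; dotted eighth = 3; dotted whole note = 24; a full quarter-note triplet (3 notes) (three triplet quarters span one half) = 8; half note = 8; eighth note = 2; eighth note = 2; dotted quarter note = 6; quarter note = 4; quarter note = 4.
Total: 12 + 8 + 3 + 24 + 8 + 8 + 2 + 2 + 6 + 4 + 4 = 81.
81 ÷ 10 = 8 complete bars with 1 sixteenth note remaining.

1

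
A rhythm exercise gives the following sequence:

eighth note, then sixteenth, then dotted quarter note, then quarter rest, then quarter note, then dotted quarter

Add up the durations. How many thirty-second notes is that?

46

Working in thirty-second notes: eighth note = 4; sixteenth = 2; dotted quarter note = 12; quarter rest = 8; quarter note = 8; dotted quarter = 12.
Sum: 4 + 2 + 12 + 8 + 8 + 12 = 46 thirty-second notes.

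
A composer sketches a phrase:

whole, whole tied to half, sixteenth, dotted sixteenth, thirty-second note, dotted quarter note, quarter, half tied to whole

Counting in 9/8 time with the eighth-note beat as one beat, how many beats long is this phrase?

One eighth-note beat = 4 thirty-second notes.
Each duration in thirty-second notes: whole = 32; whole tied to half (whole + half) = 48; sixteenth = 2; dotted sixteenth = 3; thirty-second note = 1; dotted quarter note = 12; quarter = 8; half tied to whole (half + whole) = 48.
Sum: 32 + 48 + 2 + 3 + 1 + 12 + 8 + 48 = 154.
154 ÷ 4 = 38.5 beats.

38.5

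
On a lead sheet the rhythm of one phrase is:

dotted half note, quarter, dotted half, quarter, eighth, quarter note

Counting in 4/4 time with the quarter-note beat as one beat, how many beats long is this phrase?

9.5

One quarter-note beat = 2 eighth notes.
Convert each value to eighth notes: dotted half note = 6; quarter = 2; dotted half = 6; quarter = 2; eighth = 1; quarter note = 2.
Adding: 6 + 2 + 6 + 2 + 1 + 2 = 19.
19 ÷ 2 = 9.5 beats.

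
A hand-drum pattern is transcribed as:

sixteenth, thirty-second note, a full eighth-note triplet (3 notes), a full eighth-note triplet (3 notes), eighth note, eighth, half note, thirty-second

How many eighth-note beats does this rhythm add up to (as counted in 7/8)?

11

One eighth-note beat = 4 thirty-second notes.
Each duration in thirty-second notes: sixteenth = 2; thirty-second note = 1; a full eighth-note triplet (3 notes) (three triplet eighths span one quarter) = 8; a full eighth-note triplet (3 notes) (three triplet eighths span one quarter) = 8; eighth note = 4; eighth = 4; half note = 16; thirty-second = 1.
Altogether 2 + 1 + 8 + 8 + 4 + 4 + 16 + 1 = 44.
44 ÷ 4 = 11 beats.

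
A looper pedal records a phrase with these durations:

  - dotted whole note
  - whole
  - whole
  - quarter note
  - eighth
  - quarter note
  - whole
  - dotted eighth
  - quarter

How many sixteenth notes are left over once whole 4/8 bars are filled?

One bar of 4/8 = 8 sixteenth notes.
In sixteenth notes: dotted whole note = 24; whole = 16; whole = 16; quarter note = 4; eighth = 2; quarter note = 4; whole = 16; dotted eighth = 3; quarter = 4.
Altogether 24 + 16 + 16 + 4 + 2 + 4 + 16 + 3 + 4 = 89.
89 ÷ 8 = 11 complete bars with 1 sixteenth note remaining.

1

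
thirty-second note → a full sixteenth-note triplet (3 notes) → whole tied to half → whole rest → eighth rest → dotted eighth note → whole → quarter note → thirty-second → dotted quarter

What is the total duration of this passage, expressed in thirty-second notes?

In thirty-second notes: thirty-second note = 1; a full sixteenth-note triplet (3 notes) (three triplet sixteenths span one eighth) = 4; whole tied to half (whole + half) = 48; whole rest = 32; eighth rest = 4; dotted eighth note = 6; whole = 32; quarter note = 8; thirty-second = 1; dotted quarter = 12.
Altogether 1 + 4 + 48 + 32 + 4 + 6 + 32 + 8 + 1 + 12 = 148 thirty-second notes.

148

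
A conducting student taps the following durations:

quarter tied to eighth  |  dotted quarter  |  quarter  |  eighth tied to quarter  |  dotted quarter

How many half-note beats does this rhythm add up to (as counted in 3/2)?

One half-note beat = 4 eighth notes.
Each duration in eighth notes: quarter tied to eighth (quarter + eighth) = 3; dotted quarter = 3; quarter = 2; eighth tied to quarter (eighth + quarter) = 3; dotted quarter = 3.
Altogether 3 + 3 + 2 + 3 + 3 = 14.
14 ÷ 4 = 3.5 beats.

3.5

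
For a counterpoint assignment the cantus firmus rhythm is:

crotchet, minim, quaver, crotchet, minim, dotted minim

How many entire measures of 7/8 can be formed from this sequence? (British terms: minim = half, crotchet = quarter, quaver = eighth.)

One bar of 7/8 = 7 eighth notes.
Express everything in eighth notes: crotchet = 2; minim = 4; quaver = 1; crotchet = 2; minim = 4; dotted minim = 6.
Sum: 2 + 4 + 1 + 2 + 4 + 6 = 19.
19 ÷ 7 = 2 complete bars with 5 left over.

2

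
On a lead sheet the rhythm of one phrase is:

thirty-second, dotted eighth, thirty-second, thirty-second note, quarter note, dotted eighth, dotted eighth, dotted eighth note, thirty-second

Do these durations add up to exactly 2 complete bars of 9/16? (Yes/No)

Yes

One bar of 9/16 = 18 thirty-second notes, so 2 bars = 36.
In thirty-second notes: thirty-second = 1; dotted eighth = 6; thirty-second = 1; thirty-second note = 1; quarter note = 8; dotted eighth = 6; dotted eighth = 6; dotted eighth note = 6; thirty-second = 1.
Adding: 1 + 6 + 1 + 1 + 8 + 6 + 6 + 6 + 1 = 36.
36 equals 36, so the answer is Yes.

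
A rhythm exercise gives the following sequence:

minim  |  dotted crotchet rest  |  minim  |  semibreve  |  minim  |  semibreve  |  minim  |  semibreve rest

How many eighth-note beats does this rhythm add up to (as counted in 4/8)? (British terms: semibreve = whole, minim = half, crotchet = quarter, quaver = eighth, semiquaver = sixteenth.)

One eighth-note beat = 2 sixteenth notes.
In sixteenth notes: minim = 8; dotted crotchet rest = 6; minim = 8; semibreve = 16; minim = 8; semibreve = 16; minim = 8; semibreve rest = 16.
Adding: 8 + 6 + 8 + 16 + 8 + 16 + 8 + 16 = 86.
86 ÷ 2 = 43 beats.

43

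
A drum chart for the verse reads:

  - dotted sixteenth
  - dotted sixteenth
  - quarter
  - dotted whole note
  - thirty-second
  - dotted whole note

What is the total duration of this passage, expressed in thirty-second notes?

Convert each value to thirty-second notes: dotted sixteenth = 3; dotted sixteenth = 3; quarter = 8; dotted whole note = 48; thirty-second = 1; dotted whole note = 48.
Adding: 3 + 3 + 8 + 48 + 1 + 48 = 111 thirty-second notes.

111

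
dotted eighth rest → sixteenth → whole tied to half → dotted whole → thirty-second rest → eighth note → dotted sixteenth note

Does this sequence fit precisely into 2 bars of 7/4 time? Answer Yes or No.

One bar of 7/4 = 56 thirty-second notes, so 2 bars = 112.
Convert each value to thirty-second notes: dotted eighth rest = 6; sixteenth = 2; whole tied to half (whole + half) = 48; dotted whole = 48; thirty-second rest = 1; eighth note = 4; dotted sixteenth note = 3.
Sum: 6 + 2 + 48 + 48 + 1 + 4 + 3 = 112.
112 equals 112, so the answer is Yes.

Yes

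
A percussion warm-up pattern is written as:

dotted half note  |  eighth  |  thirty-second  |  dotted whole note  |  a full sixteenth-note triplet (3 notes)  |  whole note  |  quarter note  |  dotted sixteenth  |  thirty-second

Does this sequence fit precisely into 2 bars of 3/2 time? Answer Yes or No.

One bar of 3/2 = 48 thirty-second notes, so 2 bars = 96.
Convert each value to thirty-second notes: dotted half note = 24; eighth = 4; thirty-second = 1; dotted whole note = 48; a full sixteenth-note triplet (3 notes) (three triplet sixteenths span one eighth) = 4; whole note = 32; quarter note = 8; dotted sixteenth = 3; thirty-second = 1.
Adding: 24 + 4 + 1 + 48 + 4 + 32 + 8 + 3 + 1 = 125.
125 exceeds 96, so the answer is No.

No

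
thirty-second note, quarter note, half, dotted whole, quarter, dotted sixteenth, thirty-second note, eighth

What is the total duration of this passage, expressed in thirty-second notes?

Express everything in thirty-second notes: thirty-second note = 1; quarter note = 8; half = 16; dotted whole = 48; quarter = 8; dotted sixteenth = 3; thirty-second note = 1; eighth = 4.
Sum: 1 + 8 + 16 + 48 + 8 + 3 + 1 + 4 = 89 thirty-second notes.

89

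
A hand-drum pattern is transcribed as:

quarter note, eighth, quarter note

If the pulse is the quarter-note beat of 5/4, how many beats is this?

2.5

One quarter-note beat = 2 eighth notes.
Convert each value to eighth notes: quarter note = 2; eighth = 1; quarter note = 2.
Sum: 2 + 1 + 2 = 5.
5 ÷ 2 = 2.5 beats.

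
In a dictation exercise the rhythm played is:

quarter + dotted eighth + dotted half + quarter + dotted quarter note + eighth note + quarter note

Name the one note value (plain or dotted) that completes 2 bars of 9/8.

sixteenth note

2 bars of 9/8 = 36 sixteenth notes.
In sixteenth notes: quarter = 4; dotted eighth = 3; dotted half = 12; quarter = 4; dotted quarter note = 6; eighth note = 2; quarter note = 4.
Adding: 4 + 3 + 12 + 4 + 6 + 2 + 4 = 35.
Remaining: 36 − 35 = 1 sixteenth note, which is a sixteenth note.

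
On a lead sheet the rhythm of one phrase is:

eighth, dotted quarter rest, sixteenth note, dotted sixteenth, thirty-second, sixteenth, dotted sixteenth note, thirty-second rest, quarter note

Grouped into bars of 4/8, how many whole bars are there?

One bar of 4/8 = 16 thirty-second notes.
In thirty-second notes: eighth = 4; dotted quarter rest = 12; sixteenth note = 2; dotted sixteenth = 3; thirty-second = 1; sixteenth = 2; dotted sixteenth note = 3; thirty-second rest = 1; quarter note = 8.
Adding: 4 + 12 + 2 + 3 + 1 + 2 + 3 + 1 + 8 = 36.
36 ÷ 16 = 2 complete bars with 4 left over.

2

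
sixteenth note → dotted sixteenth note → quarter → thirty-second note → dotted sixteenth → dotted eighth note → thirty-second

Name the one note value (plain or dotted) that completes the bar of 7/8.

The bar of 7/8 = 28 thirty-second notes.
Each duration in thirty-second notes: sixteenth note = 2; dotted sixteenth note = 3; quarter = 8; thirty-second note = 1; dotted sixteenth = 3; dotted eighth note = 6; thirty-second = 1.
Altogether 2 + 3 + 8 + 1 + 3 + 6 + 1 = 24.
Remaining: 28 − 24 = 4 thirty-second notes, which is a eighth note.

eighth note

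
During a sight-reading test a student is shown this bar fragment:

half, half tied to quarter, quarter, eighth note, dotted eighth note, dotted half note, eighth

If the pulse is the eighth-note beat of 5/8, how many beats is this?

One eighth-note beat = 2 sixteenth notes.
Convert each value to sixteenth notes: half = 8; half tied to quarter (half + quarter) = 12; quarter = 4; eighth note = 2; dotted eighth note = 3; dotted half note = 12; eighth = 2.
Altogether 8 + 12 + 4 + 2 + 3 + 12 + 2 = 43.
43 ÷ 2 = 21.5 beats.

21.5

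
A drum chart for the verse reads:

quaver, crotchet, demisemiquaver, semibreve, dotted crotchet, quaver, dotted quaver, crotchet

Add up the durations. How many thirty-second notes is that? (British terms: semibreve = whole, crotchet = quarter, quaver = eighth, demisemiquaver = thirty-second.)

75

In thirty-second notes: quaver = 4; crotchet = 8; demisemiquaver = 1; semibreve = 32; dotted crotchet = 12; quaver = 4; dotted quaver = 6; crotchet = 8.
Adding: 4 + 8 + 1 + 32 + 12 + 4 + 6 + 8 = 75 thirty-second notes.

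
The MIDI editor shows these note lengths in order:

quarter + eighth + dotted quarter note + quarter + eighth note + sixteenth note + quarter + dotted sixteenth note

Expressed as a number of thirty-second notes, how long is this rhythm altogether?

49

In thirty-second notes: quarter = 8; eighth = 4; dotted quarter note = 12; quarter = 8; eighth note = 4; sixteenth note = 2; quarter = 8; dotted sixteenth note = 3.
Altogether 8 + 4 + 12 + 8 + 4 + 2 + 8 + 3 = 49 thirty-second notes.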